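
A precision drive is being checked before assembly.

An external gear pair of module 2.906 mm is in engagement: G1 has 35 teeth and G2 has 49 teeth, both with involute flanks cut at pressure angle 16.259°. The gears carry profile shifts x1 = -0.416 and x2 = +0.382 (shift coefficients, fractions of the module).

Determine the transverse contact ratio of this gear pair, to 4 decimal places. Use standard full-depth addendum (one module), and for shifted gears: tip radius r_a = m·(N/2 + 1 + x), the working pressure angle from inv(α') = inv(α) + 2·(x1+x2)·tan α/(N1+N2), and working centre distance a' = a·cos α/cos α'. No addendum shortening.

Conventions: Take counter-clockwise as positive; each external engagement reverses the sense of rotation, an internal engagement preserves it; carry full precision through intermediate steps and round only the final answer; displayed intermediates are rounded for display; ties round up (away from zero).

class = single-mesh tooth geometry [involute pair 35T × 49T, m = 2.906]
base radii: r_b1 = 48.821099, r_b2 = 68.349539
tip radii: r_a1 = 52.552104, r_a2 = 75.213092
inv(α') = inv(16.259°) + 2·(-0.416+0.382)·tan α/(35+49) = 0.00763468  ⇒  α' = 16.09829°
a' = a·cos α / cos α' = 122.0520·cos 16.259°/cos 16.09829° = 121.952719
action lengths: √(r_a1²−r_b1²) = 19.447979, √(r_a2²−r_b2²) = 31.390280
base pitch p_b = π·m·cos α = 8.764343
CR = (19.447979 + 31.390280 − 121.952719·sin 16.09829°)/8.764343 = 1.942242
contact ratio ≈ 1.9422

1.9422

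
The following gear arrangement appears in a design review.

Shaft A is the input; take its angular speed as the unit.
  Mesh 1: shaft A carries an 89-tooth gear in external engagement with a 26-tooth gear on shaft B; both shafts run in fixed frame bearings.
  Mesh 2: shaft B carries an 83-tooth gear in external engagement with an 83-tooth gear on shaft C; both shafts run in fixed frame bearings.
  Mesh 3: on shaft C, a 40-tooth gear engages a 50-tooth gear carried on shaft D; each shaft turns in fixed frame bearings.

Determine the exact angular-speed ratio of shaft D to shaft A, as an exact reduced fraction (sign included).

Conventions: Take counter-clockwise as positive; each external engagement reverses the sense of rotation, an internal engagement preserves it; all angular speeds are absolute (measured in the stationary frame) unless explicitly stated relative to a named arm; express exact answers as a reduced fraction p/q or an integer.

-178/65

class = fixed-axis compound train [3 meshes; 3 ratios multiply, 3 sense flips]
mesh 1 [89T→26T]: running ratio 89/26, sense −
mesh 2 [83T→83T]: running ratio 89/26, sense +
mesh 3 [40T→50T]: running ratio 178/65, sense −
ω_out/ω_in = -178/65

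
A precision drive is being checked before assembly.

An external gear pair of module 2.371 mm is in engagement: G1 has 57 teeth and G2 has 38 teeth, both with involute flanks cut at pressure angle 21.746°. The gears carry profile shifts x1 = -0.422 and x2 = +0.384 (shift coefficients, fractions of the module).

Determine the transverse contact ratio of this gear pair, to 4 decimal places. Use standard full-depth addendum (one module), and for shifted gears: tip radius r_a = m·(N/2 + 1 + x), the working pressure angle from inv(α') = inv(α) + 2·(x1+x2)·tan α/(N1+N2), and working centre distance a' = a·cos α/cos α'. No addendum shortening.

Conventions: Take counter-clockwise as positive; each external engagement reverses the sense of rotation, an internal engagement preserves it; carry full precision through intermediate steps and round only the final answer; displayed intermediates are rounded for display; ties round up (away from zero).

topology: single-mesh involute geometry — m = 2.371, 57T/38T pair
base radii: r_b1 = 62.764660, r_b2 = 41.843107
tip radii: r_a1 = 68.943938, r_a2 = 48.330464
inv(α') = inv(21.746°) + 2·(-0.422+0.384)·tan α/(57+38) = 0.01902022  ⇒  α' = 21.63041°
a' = a·cos α / cos α' = 112.6225·cos 21.746°/cos 21.63041° = 112.532174
action lengths: √(r_a1²−r_b1²) = 28.528302, √(r_a2²−r_b2²) = 24.186528
base pitch p_b = π·m·cos α = 6.918631
CR = (28.528302 + 24.186528 − 112.532174·sin 21.63041°)/6.918631 = 1.623652
contact ratio ≈ 1.6237

1.6237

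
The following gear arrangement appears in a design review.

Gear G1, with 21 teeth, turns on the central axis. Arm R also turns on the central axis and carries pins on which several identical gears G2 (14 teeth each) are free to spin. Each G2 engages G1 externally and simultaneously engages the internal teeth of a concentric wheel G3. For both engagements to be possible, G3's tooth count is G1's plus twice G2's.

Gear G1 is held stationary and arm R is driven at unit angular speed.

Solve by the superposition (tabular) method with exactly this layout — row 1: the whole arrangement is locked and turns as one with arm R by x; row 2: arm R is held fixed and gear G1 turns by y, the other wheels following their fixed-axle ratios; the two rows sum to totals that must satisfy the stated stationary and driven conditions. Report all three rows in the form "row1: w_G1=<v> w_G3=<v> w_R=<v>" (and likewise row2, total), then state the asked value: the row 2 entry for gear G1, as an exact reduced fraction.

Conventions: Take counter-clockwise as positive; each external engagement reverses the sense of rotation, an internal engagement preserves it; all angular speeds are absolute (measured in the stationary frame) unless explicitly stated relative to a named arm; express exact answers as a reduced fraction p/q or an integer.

planetary set (21T centre, 14T on arm, 49T internal) — Willis relation
row 1 — lock + rotate with arm: ω_sun = ω_ring = ω_arm = x
row 2 — arm fixed, fixed-axis ratios: sun y, ring −(21/49)·y, arm 0
boundary: total ω_sun = x + y = 0 and total ω_arm = x = 1  ⇒  y = -1, x = 1
row 2 ring = −(21/49)·(-1) = 3/7
totals (row 1 + row 2): sun 1 + (-1) = 0, ring 1 + 3/7 = 10/7, arm 1 + 0 = 1
asked cell (row2, sun) = -1

row1: w_G1=1 w_G3=1 w_R=1
row2: w_G1=-1 w_G3=3/7 w_R=0
total: w_G1=0 w_G3=10/7 w_R=1
asked value: -1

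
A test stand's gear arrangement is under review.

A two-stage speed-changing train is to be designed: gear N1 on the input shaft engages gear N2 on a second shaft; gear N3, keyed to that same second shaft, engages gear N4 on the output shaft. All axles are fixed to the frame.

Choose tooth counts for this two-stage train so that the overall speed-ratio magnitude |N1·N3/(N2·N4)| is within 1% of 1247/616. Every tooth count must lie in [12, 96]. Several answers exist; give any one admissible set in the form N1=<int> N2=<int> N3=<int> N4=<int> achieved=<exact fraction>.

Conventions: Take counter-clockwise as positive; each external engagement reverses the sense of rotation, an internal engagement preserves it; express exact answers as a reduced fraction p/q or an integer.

class = fixed-axis compound train [2-stage, 1247/616 wanted]
target = 1247/616 in lowest terms: an exact hit needs N1·N3 = k·1247 and N2·N4 = k·616 for one integer k, every count in [12, 96]; additionally prefer no 1:1 stage (N1 ≠ N2, N3 ≠ N4)
k = 1: N1·N3 = 1247 = 29·43, N2·N4 = 616 = 14·44
achieved = 29·43/(14·44) = 1247/616; |achieved − target| = 0 ≤ 1247/61600 ✓

N1=29 N2=14 N3=43 N4=44 achieved=1247/616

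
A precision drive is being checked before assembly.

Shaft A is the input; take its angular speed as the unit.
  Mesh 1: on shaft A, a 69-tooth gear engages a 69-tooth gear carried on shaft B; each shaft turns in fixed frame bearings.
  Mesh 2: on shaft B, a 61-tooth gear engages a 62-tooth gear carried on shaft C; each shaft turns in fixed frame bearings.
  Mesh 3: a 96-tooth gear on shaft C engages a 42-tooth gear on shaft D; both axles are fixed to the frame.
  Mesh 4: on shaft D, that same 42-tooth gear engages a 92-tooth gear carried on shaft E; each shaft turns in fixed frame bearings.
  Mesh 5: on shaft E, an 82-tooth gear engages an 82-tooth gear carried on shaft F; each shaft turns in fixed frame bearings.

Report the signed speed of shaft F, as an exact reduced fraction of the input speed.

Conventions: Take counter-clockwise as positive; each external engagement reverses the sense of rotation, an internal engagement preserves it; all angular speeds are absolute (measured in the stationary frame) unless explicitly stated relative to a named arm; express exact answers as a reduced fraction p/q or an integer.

-732/713

5-mesh fixed-axis compound train (all bearings frame-fixed)
mesh 1 [69T→69T]: |ω|/ω_in = 1×69/69 = 1, sense flips to −
mesh 2 [61T→62T]: |ω|/ω_in = 1×61/62 = 61/62, sense flips to +
mesh 3 [96T→42T]: |ω|/ω_in = (61/62)×96/42 = 488/217, sense flips to −
mesh 4 [42T→92T]: |ω|/ω_in = (488/217)×42/92 = 732/713, sense flips to +
mesh 5 [82T→82T]: |ω|/ω_in = (732/713)×82/82 = 732/713, sense flips to −
signed output speed (× input speed) = -732/713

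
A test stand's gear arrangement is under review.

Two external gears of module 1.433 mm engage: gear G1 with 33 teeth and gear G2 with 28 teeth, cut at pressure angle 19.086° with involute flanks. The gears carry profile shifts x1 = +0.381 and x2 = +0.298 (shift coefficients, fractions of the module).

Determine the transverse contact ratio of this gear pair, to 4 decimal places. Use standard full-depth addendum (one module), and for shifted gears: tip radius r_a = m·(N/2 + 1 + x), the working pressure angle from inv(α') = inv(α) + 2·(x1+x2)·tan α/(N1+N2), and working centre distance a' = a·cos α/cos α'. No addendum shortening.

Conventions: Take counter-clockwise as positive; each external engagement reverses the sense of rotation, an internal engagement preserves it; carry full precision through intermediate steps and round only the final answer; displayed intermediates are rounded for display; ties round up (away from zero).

topology: single-mesh involute geometry — m = 1.433, 33T/28T pair
base radii: r_b1 = 22.344734, r_b2 = 18.959169
tip radii: r_a1 = 25.623473, r_a2 = 21.922034
inv(α') = inv(19.086°) + 2·(+0.381+0.298)·tan α/(33+28) = 0.02059680  ⇒  α' = 22.18880°
a' = a·cos α / cos α' = 43.7065·cos 19.086°/cos 22.18880° = 44.607323
action lengths: √(r_a1²−r_b1²) = 12.540942, √(r_a2²−r_b2²) = 11.005703
base pitch p_b = π·m·cos α = 4.254427
CR = (12.540942 + 11.005703 − 44.607323·sin 22.18880°)/4.254427 = 1.574890
contact ratio ≈ 1.5749

1.5749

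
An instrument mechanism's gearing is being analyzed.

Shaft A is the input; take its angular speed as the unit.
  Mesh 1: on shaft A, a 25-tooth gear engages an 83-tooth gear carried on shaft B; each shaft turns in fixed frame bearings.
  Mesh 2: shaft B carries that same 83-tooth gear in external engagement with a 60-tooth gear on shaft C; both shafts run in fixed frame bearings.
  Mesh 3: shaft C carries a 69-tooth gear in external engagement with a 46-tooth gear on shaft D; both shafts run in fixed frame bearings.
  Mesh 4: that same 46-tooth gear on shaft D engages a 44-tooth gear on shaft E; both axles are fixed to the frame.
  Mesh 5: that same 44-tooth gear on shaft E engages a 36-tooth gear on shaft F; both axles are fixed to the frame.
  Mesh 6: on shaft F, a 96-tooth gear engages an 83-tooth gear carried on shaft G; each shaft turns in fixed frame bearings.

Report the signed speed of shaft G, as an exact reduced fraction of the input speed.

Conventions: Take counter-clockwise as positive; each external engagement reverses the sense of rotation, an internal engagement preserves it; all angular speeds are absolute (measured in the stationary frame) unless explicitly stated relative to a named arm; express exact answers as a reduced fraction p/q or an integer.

230/249

6-mesh fixed-axis compound train (all bearings frame-fixed)
mesh 1 [25T→83T]: |ω|/ω_in = 1×25/83 = 25/83, sense flips to −
mesh 2 [83T→60T]: |ω|/ω_in = (25/83)×83/60 = 5/12, sense flips to +
mesh 3 [69T→46T]: |ω|/ω_in = (5/12)×69/46 = 5/8, sense flips to −
mesh 4 [46T→44T]: |ω|/ω_in = (5/8)×46/44 = 115/176, sense flips to +
mesh 5 [44T→36T]: |ω|/ω_in = (115/176)×44/36 = 115/144, sense flips to −
mesh 6 [96T→83T]: |ω|/ω_in = (115/144)×96/83 = 230/249, sense flips to +
signed output speed (× input speed) = 230/249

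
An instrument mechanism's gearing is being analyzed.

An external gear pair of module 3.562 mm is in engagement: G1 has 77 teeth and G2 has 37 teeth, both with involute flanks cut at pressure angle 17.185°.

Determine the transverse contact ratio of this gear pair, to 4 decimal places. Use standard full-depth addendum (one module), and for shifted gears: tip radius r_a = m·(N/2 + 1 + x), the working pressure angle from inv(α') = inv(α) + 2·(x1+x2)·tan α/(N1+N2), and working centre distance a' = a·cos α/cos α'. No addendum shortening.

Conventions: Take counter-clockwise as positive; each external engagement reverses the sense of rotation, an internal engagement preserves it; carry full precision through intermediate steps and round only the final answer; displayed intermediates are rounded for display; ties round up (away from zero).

1.9321

class = single-mesh tooth geometry [involute pair 77T × 37T, m = 3.562]
base radii: r_b1 = 131.014621, r_b2 = 62.955078
tip radii: r_a1 = 140.699000, r_a2 = 69.459000
no profile shift: α' = α, a' = a
action lengths: √(r_a1²−r_b1²) = 51.296956, √(r_a2²−r_b2²) = 29.346395
base pitch p_b = π·m·cos α = 10.690768
CR = (51.296956 + 29.346395 − 203.034000·sin 17.18500°)/10.690768 = 1.932073
contact ratio ≈ 1.9321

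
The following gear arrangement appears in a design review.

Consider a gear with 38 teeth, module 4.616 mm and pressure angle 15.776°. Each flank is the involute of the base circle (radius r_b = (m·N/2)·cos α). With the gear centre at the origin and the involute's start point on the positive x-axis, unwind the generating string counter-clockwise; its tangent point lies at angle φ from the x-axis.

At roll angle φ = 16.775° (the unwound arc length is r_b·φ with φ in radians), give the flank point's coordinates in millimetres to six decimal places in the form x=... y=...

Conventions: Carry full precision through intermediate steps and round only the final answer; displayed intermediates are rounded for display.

x=87.940591 y=0.700028

class = single-mesh tooth geometry [base-circle involute, m = 4.616, 38T]
pitch radius r_p = m·N/2 = 4.616·38/2 = 87.704000
base radius r_b = r_p·cos α = 87.704000·cos 15.776° = 84.400362
roll angle φ = 16.775° = 0.29277898 rad
x = r_b·(cos φ + φ·sin φ) = 87.940591
y = r_b·(sin φ − φ·cos φ) = 0.700028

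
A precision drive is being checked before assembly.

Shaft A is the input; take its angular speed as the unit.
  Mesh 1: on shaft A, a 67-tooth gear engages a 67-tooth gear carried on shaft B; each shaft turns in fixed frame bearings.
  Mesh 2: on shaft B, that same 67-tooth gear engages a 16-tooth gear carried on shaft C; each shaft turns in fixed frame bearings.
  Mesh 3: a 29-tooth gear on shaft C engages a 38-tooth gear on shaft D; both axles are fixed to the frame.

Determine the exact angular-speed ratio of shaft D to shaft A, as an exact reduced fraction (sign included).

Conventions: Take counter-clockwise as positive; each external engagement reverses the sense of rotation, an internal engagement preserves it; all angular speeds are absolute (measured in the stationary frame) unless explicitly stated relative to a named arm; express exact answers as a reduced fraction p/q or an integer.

-1943/608

class = fixed-axis compound train [3 meshes; 3 ratios multiply, 3 sense flips]
mesh 1 [67T→67T]: running ratio 1, sense −
mesh 2 [67T→16T]: running ratio 67/16, sense +
mesh 3 [29T→38T]: running ratio 1943/608, sense −
ω_out/ω_in = -1943/608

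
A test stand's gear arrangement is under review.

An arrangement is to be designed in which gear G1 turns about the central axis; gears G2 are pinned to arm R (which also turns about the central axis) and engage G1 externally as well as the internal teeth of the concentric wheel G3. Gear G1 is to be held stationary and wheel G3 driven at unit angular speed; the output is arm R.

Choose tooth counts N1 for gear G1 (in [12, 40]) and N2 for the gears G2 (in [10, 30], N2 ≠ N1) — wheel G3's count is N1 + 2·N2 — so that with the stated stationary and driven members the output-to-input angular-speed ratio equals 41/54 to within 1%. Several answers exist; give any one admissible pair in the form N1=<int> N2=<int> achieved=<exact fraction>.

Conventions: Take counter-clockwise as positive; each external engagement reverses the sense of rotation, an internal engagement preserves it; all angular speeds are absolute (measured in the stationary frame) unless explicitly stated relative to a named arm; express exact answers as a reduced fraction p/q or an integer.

N1=13 N2=14 achieved=41/54

topology: planetary set — design target 41/54, arm = carrier (Willis)
Willis with ω_sun = 0: ω_arm/ω_ring = N3/(N1+N3); set equal to 41/54  ⇒  N3/N1 = (41/54)/(1 − 41/54) = 41/13
N3 = N1 + 2·N2  ⇒  N2/N1 = (N3/N1 − 1)/2 = (41/13 − 1)/2 = 14/13
smallest multiple with N1 ≥ 12 and N2 ≥ 10: k = 1  ⇒  N1 = 1·13 = 13, N2 = 1·14 = 14 (N1 ≤ 40, N2 ≤ 30, N2 ≠ N1 ✓), N3 = 13 + 2·14 = 41
check: N3/(N1+N3) with N1 = 13, N3 = 41 gives 41/54; |achieved − target| = 0 ≤ 41/5400 ✓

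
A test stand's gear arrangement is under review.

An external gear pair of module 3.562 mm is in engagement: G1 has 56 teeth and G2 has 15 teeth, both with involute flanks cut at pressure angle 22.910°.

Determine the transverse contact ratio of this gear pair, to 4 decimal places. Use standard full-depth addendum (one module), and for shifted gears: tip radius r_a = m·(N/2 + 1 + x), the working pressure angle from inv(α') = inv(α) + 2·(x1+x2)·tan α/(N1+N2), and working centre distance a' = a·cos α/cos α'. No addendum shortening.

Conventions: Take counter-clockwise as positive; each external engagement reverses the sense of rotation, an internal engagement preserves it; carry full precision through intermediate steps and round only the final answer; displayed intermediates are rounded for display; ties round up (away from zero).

1.5177

single-mesh involute tooth geometry (56T engaging 15T at module 3.562)
base radii: r_b1 = 91.868573, r_b2 = 24.607653
tip radii: r_a1 = 103.298000, r_a2 = 30.277000
no profile shift: α' = α, a' = a
action lengths: √(r_a1²−r_b1²) = 47.229675, √(r_a2²−r_b2²) = 17.639731
base pitch p_b = π·m·cos α = 10.307630
CR = (47.229675 + 17.639731 − 126.451000·sin 22.91000°)/10.307630 = 1.517707
contact ratio ≈ 1.5177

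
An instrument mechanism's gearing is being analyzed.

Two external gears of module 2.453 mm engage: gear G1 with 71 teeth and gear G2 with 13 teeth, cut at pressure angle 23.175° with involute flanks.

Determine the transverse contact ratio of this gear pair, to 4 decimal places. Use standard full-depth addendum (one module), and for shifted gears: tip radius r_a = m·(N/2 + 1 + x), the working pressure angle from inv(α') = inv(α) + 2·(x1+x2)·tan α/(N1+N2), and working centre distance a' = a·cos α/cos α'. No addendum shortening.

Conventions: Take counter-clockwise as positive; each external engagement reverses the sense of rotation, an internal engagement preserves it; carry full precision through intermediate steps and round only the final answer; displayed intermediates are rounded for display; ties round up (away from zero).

class = single-mesh tooth geometry [involute pair 71T × 13T, m = 2.453]
base radii: r_b1 = 80.054645, r_b2 = 14.657893
tip radii: r_a1 = 89.534500, r_a2 = 18.397500
no profile shift: α' = α, a' = a
action lengths: √(r_a1²−r_b1²) = 40.095892, √(r_a2²−r_b2²) = 11.118192
base pitch p_b = π·m·cos α = 7.084481
CR = (40.095892 + 11.118192 − 103.026000·sin 23.17500°)/7.084481 = 1.505988
contact ratio ≈ 1.5060

1.5060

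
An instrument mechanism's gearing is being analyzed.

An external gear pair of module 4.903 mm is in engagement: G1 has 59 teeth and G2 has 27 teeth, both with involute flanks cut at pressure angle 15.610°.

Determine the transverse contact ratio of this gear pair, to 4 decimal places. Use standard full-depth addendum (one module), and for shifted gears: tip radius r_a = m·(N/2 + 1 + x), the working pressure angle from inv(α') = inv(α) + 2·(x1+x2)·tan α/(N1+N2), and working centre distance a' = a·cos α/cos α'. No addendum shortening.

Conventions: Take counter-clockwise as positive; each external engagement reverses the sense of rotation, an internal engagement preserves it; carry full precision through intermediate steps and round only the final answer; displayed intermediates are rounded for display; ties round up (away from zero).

1.9628

class = single-mesh tooth geometry [involute pair 59T × 27T, m = 4.903]
base radii: r_b1 = 139.303598, r_b2 = 63.749104
tip radii: r_a1 = 149.541500, r_a2 = 71.093500
no profile shift: α' = α, a' = a
action lengths: √(r_a1²−r_b1²) = 54.379847, √(r_a2²−r_b2²) = 31.469627
base pitch p_b = π·m·cos α = 14.835090
CR = (54.379847 + 31.469627 − 210.829000·sin 15.61000°)/14.835090 = 1.962775
contact ratio ≈ 1.9628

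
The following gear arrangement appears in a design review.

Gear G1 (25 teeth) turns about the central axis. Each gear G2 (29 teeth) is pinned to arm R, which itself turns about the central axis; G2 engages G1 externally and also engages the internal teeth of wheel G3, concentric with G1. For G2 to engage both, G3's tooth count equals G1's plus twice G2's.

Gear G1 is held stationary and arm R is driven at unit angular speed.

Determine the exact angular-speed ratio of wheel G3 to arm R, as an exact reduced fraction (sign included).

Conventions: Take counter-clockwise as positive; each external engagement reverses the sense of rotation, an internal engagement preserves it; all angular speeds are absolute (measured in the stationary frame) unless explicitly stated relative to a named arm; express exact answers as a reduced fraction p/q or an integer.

planetary set (25T centre, 29T on arm, 83T internal) — Willis relation
ring teeth: 25 + 2·29 = 83
25(ω_sun−ω_arm) = −83(ω_ring−ω_arm),  ω_sun = 0, ω_arm = 1
ω_ring = 1 − (25/83)(0−1) = 108/83
ω_out/ω_in = 108/83

108/83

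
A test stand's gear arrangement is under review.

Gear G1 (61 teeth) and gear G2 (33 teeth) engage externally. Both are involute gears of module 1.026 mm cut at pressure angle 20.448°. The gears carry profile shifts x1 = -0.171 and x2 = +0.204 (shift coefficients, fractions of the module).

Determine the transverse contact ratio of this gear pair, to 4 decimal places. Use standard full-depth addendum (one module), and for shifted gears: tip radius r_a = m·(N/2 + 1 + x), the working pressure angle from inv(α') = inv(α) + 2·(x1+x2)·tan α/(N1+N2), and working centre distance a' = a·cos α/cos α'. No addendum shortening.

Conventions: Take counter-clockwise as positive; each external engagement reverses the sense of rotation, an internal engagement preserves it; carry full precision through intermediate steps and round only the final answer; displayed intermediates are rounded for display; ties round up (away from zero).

1.6814

class = single-mesh tooth geometry [involute pair 61T × 33T, m = 1.026]
base radii: r_b1 = 29.321217, r_b2 = 15.862298
tip radii: r_a1 = 32.143554, r_a2 = 18.164304
inv(α') = inv(20.448°) + 2·(-0.171+0.204)·tan α/(61+33) = 0.01622745  ⇒  α' = 20.55528°
a' = a·cos α / cos α' = 48.2220·cos 20.448°/cos 20.55528° = 48.255773
action lengths: √(r_a1²−r_b1²) = 13.170965, √(r_a2²−r_b2²) = 8.850393
base pitch p_b = π·m·cos α = 3.020174
CR = (13.170965 + 8.850393 − 48.255773·sin 20.55528°)/3.020174 = 1.681435
contact ratio ≈ 1.6814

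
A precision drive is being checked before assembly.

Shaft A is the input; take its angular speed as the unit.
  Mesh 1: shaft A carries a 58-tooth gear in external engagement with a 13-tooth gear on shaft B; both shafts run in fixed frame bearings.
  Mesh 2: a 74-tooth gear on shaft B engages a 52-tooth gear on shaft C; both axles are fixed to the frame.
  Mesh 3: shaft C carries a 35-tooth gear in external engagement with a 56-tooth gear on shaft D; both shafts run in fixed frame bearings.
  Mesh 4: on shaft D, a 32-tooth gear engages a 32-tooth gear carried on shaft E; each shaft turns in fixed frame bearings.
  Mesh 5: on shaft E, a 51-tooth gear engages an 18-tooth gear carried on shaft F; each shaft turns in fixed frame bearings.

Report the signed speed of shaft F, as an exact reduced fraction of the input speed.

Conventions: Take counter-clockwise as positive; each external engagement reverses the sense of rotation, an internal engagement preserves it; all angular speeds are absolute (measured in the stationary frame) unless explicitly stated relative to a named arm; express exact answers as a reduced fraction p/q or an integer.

-91205/8112

5-mesh fixed-axis compound train (all bearings frame-fixed)
mesh 1 [58T→13T]: |ω|/ω_in = 1×58/13 = 58/13, sense flips to −
mesh 2 [74T→52T]: |ω|/ω_in = (58/13)×74/52 = 1073/169, sense flips to +
mesh 3 [35T→56T]: |ω|/ω_in = (1073/169)×35/56 = 5365/1352, sense flips to −
mesh 4 [32T→32T]: |ω|/ω_in = (5365/1352)×32/32 = 5365/1352, sense flips to +
mesh 5 [51T→18T]: |ω|/ω_in = (5365/1352)×51/18 = 91205/8112, sense flips to −
signed output speed (× input speed) = -91205/8112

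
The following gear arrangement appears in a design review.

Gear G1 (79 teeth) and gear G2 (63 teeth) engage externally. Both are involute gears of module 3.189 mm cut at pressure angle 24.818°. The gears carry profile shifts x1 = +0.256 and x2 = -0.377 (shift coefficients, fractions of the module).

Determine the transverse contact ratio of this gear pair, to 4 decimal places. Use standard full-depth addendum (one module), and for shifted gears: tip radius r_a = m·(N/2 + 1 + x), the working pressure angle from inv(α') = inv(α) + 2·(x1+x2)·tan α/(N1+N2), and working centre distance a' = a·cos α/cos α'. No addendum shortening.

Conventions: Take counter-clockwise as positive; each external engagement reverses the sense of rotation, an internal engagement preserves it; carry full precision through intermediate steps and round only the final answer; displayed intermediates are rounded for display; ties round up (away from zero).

1.5838

recognized (one external pair, fixed centres): single-mesh tooth geometry, m = 3.189, N1 = 79, N2 = 63
base radii: r_b1 = 114.332039, r_b2 = 91.176183
tip radii: r_a1 = 129.970884, r_a2 = 102.440247
inv(α') = inv(24.818°) + 2·(+0.256-0.377)·tan α/(79+63) = 0.02850223  ⇒  α' = 24.60478°
a' = a·cos α / cos α' = 226.4190·cos 24.818°/cos 24.60478° = 226.031574
action lengths: √(r_a1²−r_b1²) = 61.811128, √(r_a2²−r_b2²) = 46.700191
base pitch p_b = π·m·cos α = 9.093283
CR = (61.811128 + 46.700191 − 226.031574·sin 24.60478°)/9.093283 = 1.583760
contact ratio ≈ 1.5838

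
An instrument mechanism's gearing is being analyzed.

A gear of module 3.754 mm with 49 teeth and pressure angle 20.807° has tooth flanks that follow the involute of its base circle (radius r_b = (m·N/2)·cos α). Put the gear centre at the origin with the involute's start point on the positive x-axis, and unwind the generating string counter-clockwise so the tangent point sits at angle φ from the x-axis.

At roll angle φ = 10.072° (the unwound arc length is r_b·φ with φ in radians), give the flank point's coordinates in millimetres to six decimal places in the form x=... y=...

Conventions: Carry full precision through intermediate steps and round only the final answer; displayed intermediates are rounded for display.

single-mesh involute tooth geometry (49T wheel at module 3.754)
pitch radius r_p = m·N/2 = 3.754·49/2 = 91.973000
base radius r_b = r_p·cos α = 91.973000·cos 20.807° = 85.974731
roll angle φ = 10.072° = 0.17578956 rad
x = r_b·(cos φ + φ·sin φ) = 87.292880
y = r_b·(sin φ − φ·cos φ) = 0.155198

x=87.292880 y=0.155198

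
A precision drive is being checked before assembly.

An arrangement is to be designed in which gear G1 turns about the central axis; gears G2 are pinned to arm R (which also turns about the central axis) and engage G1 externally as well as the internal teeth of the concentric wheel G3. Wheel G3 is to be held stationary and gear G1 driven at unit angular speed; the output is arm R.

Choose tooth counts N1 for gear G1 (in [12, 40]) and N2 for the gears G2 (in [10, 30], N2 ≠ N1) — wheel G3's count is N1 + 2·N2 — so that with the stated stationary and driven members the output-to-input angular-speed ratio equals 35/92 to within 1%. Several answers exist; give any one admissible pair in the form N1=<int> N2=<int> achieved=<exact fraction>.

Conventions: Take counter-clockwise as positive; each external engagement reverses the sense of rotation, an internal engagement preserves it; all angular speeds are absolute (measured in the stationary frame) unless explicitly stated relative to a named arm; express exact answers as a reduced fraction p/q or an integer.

topology: planetary set — design target 35/92, arm = carrier (Willis)
Willis with ω_ring = 0: ω_arm/ω_sun = N1/(N1+N3); set equal to 35/92  ⇒  N3/N1 = 1/(35/92) − 1 = 57/35
N3 = N1 + 2·N2  ⇒  N2/N1 = (N3/N1 − 1)/2 = (57/35 − 1)/2 = 11/35
smallest multiple with N1 ≥ 12 and N2 ≥ 10: k = 1  ⇒  N1 = 1·35 = 35, N2 = 1·11 = 11 (N1 ≤ 40, N2 ≤ 30, N2 ≠ N1 ✓), N3 = 35 + 2·11 = 57
check: N1/(N1+N3) with N1 = 35, N3 = 57 gives 35/92; |achieved − target| = 0 ≤ 7/1840 ✓

N1=35 N2=11 achieved=35/92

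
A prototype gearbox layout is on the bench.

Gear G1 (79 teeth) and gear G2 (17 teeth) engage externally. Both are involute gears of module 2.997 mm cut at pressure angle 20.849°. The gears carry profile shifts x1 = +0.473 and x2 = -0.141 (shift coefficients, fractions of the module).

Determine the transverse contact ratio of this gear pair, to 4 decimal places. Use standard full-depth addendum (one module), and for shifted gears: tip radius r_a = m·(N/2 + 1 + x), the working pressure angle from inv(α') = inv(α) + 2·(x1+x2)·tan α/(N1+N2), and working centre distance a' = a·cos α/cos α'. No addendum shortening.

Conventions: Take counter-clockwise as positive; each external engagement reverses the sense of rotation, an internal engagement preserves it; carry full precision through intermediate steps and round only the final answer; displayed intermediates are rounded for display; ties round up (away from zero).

recognized (one external pair, fixed centres): single-mesh tooth geometry, m = 2.997, N1 = 79, N2 = 17
base radii: r_b1 = 110.630074, r_b2 = 23.806472
tip radii: r_a1 = 122.796081, r_a2 = 28.048923
inv(α') = inv(20.849°) + 2·(+0.473-0.141)·tan α/(79+17) = 0.01959377  ⇒  α' = 21.83721°
a' = a·cos α / cos α' = 143.8560·cos 20.849°/cos 21.83721° = 144.828814
action lengths: √(r_a1²−r_b1²) = 53.290377, √(r_a2²−r_b2²) = 14.832194
base pitch p_b = π·m·cos α = 8.798851
CR = (53.290377 + 14.832194 − 144.828814·sin 21.83721°)/8.798851 = 1.619586
contact ratio ≈ 1.6196

1.6196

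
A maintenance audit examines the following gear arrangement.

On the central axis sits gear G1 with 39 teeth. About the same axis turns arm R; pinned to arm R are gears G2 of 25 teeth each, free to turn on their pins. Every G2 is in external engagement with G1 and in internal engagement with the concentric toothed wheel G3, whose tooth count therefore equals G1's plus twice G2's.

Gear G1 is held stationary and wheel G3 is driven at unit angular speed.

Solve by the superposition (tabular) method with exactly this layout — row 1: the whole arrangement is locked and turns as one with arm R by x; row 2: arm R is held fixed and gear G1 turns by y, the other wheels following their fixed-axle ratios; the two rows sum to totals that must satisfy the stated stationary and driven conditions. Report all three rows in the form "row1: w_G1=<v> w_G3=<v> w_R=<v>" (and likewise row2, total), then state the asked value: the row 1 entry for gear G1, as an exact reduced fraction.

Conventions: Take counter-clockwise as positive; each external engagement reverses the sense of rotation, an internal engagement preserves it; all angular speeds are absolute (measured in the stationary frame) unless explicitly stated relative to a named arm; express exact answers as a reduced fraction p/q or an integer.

class = planetary set [G3 = 39+2·25 = 89; Willis about the carrier]
superposition row 1 [locked train]: every member turns x
row 2 — arm fixed, fixed-axis ratios: sun y, ring −(39/89)·y, arm 0
boundary: total ω_sun = x + y = 0 and total ω_ring = x − (39/89)·y = 1  ⇒  y = -89/128, x = 89/128
row 2 ring = −(39/89)·(-89/128) = 39/128
totals (row 1 + row 2): sun 89/128 + (-89/128) = 0, ring 89/128 + 39/128 = 1, arm 89/128 + 0 = 89/128
asked cell (row1, sun) = 89/128

row1: w_G1=89/128 w_G3=89/128 w_R=89/128
row2: w_G1=-89/128 w_G3=39/128 w_R=0
total: w_G1=0 w_G3=1 w_R=89/128
asked value: 89/128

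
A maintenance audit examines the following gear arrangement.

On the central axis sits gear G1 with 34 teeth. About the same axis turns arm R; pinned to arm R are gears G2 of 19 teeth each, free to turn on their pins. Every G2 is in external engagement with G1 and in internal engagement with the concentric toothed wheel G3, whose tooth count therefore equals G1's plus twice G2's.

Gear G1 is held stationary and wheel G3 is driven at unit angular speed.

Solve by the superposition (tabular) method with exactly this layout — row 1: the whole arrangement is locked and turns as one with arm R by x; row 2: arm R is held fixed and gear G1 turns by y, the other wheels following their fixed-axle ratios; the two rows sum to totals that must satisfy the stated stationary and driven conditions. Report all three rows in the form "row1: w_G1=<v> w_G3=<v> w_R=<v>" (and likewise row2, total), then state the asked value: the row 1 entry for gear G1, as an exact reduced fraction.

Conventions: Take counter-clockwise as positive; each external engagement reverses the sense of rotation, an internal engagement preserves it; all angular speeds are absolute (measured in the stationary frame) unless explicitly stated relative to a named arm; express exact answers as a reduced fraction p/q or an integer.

row1: w_G1=36/53 w_G3=36/53 w_R=36/53
row2: w_G1=-36/53 w_G3=17/53 w_R=0
total: w_G1=0 w_G3=1 w_R=36/53
asked value: 36/53

recognized (axles ride arm R): planetary set, 34/19/72 teeth
row 1 — lock + rotate with arm: ω_sun = ω_ring = ω_arm = x
superposition row 2 [arm held]: sun y, ring −(34/72)·y, arm 0
boundary: total ω_sun = x + y = 0 and total ω_ring = x − (34/72)·y = 1  ⇒  y = -36/53, x = 36/53
row 2 ring = −(34/72)·(-36/53) = 17/53
totals (row 1 + row 2): sun 36/53 + (-36/53) = 0, ring 36/53 + 17/53 = 1, arm 36/53 + 0 = 36/53
asked cell (row1, sun) = 36/53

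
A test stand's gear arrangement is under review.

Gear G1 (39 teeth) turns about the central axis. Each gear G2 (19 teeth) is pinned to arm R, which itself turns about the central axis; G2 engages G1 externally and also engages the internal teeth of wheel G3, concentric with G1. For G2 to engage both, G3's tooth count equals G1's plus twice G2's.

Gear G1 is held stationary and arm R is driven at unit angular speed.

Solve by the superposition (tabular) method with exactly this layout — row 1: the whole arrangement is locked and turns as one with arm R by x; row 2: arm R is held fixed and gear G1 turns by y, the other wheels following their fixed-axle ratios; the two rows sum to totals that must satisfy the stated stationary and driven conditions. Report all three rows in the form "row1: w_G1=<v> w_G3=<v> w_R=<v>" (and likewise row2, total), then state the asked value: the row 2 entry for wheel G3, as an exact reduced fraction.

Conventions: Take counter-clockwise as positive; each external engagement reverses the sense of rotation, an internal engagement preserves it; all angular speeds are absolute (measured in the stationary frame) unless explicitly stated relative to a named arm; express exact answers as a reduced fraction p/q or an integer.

planetary set (39T centre, 19T on arm, 77T internal) — Willis relation
superposition row 1 [locked train]: every member turns x
row 2 (arm held, sun turns y): ω_ring = −(39/77)·y, ω_arm = 0
boundary: total ω_sun = x + y = 0 and total ω_arm = x = 1  ⇒  y = -1, x = 1
row 2 ring = −(39/77)·(-1) = 39/77
totals (row 1 + row 2): sun 1 + (-1) = 0, ring 1 + 39/77 = 116/77, arm 1 + 0 = 1
asked cell (row2, ring) = 39/77

row1: w_G1=1 w_G3=1 w_R=1
row2: w_G1=-1 w_G3=39/77 w_R=0
total: w_G1=0 w_G3=116/77 w_R=1
asked value: 39/77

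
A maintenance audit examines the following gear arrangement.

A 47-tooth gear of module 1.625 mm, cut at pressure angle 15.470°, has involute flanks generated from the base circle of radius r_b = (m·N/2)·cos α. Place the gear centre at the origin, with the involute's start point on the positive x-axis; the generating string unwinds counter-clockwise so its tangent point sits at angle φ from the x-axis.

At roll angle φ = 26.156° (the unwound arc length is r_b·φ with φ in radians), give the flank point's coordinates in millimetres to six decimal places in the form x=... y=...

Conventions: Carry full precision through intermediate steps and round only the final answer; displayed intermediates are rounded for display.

x=40.441447 y=1.142988

single-mesh involute tooth geometry (47T wheel at module 1.625)
pitch radius r_p = m·N/2 = 1.625·47/2 = 38.187500
base radius r_b = r_p·cos α = 38.187500·cos 15.470° = 36.803976
roll angle φ = 26.156° = 0.45650832 rad
x = r_b·(cos φ + φ·sin φ) = 40.441447
y = r_b·(sin φ − φ·cos φ) = 1.142988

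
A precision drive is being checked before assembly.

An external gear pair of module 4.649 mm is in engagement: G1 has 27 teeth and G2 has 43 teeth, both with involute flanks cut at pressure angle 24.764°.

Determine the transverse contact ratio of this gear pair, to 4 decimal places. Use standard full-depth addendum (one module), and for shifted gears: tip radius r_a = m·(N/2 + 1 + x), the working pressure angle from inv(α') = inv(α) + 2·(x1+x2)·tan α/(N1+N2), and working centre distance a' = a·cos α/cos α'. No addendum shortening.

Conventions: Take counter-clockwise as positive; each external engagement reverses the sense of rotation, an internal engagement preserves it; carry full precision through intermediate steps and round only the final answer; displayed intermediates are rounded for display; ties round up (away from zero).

1.4964

topology: single-mesh involute geometry — m = 4.649, 27T/43T pair
base radii: r_b1 = 56.990006, r_b2 = 90.761861
tip radii: r_a1 = 67.410500, r_a2 = 104.602500
no profile shift: α' = α, a' = a
action lengths: √(r_a1²−r_b1²) = 36.004371, √(r_a2²−r_b2²) = 51.999688
base pitch p_b = π·m·cos α = 13.262177
CR = (36.004371 + 51.999688 − 162.715000·sin 24.76400°)/13.262177 = 1.496416
contact ratio ≈ 1.4964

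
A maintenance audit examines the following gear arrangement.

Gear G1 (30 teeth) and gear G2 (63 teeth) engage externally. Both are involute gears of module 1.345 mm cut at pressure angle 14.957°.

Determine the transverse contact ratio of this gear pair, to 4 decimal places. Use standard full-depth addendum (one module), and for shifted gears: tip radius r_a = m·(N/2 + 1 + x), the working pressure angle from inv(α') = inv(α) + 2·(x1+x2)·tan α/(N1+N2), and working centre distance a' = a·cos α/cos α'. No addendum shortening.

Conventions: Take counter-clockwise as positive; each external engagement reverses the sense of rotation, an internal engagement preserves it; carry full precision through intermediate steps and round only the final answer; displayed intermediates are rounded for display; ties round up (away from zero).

2.0381

topology: single-mesh involute geometry — m = 1.345, 30T/63T pair
base radii: r_b1 = 19.491467, r_b2 = 40.932080
tip radii: r_a1 = 21.520000, r_a2 = 43.712500
no profile shift: α' = α, a' = a
action lengths: √(r_a1²−r_b1²) = 9.121026, √(r_a2²−r_b2²) = 15.341038
base pitch p_b = π·m·cos α = 4.082283
CR = (9.121026 + 15.341038 − 62.542500·sin 14.95700°)/4.082283 = 2.038128
contact ratio ≈ 2.0381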